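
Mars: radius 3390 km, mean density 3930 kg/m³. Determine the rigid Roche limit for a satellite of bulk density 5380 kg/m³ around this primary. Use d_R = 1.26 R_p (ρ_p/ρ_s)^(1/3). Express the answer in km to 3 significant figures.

3850 km

d_R = 1.26 × 3390 km × (3930/5380)^(1/3)
    = 3850 km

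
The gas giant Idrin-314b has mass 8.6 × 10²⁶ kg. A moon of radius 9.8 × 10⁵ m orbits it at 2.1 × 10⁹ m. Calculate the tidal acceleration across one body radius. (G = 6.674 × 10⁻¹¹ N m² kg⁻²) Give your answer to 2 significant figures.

Since r ≪ d, expand the inverse-square field across one radius to get the leading 2GMr/d³ term.
Δa = 2GMr/d³
   = 2 × (6.674 × 10⁻¹¹) × (8.6 × 10²⁶) × (9.8 × 10⁵) / (2.1 × 10⁹)³
   = 1.2 × 10⁻⁵ m/s²

1.2 × 10⁻⁵ m/s²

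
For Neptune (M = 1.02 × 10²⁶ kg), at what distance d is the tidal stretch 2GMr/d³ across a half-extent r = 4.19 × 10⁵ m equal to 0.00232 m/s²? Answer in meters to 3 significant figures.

1.35 × 10⁸ m

2GMr/d³ = a_tidal  ⇒  d = (2GMr / a_tidal)^(1/3)
d = (2 × 6.674×10⁻¹¹ × (1.02 × 10²⁶) × (4.19 × 10⁵) / (0.00232))^(1/3)
  = 1.35 × 10⁸ m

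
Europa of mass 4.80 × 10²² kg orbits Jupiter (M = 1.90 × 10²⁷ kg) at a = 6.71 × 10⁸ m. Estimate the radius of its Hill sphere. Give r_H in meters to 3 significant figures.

r_H ≈ a (m/3M)^(1/3)
    = (6.71 × 10⁸) × (4.80 × 10²² / (3 × 1.90 × 10²⁷))^(1/3)
    = 1.37 × 10⁷ m

1.37 × 10⁷ m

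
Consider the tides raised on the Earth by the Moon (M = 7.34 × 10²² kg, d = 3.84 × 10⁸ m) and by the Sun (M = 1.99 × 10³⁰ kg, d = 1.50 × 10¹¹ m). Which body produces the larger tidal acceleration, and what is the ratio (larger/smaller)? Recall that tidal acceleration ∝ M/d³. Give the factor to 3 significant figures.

The Moon, by a factor of ≈ 2.20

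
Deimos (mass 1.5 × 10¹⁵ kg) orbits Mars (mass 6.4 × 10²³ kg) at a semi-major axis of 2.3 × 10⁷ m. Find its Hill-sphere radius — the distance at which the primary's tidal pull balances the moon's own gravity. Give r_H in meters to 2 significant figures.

2.1 × 10⁴ m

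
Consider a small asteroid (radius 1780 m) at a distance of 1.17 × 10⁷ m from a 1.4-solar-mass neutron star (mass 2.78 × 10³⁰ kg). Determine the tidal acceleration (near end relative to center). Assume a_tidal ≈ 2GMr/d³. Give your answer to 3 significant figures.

Δg = 2GMr/d³
   = 2 × (6.674 × 10⁻¹¹) × (2.78 × 10³⁰) × (1780) / (1.17 × 10⁷)³
   = 4.12 × 10² m/s²

4.12 × 10² m/s²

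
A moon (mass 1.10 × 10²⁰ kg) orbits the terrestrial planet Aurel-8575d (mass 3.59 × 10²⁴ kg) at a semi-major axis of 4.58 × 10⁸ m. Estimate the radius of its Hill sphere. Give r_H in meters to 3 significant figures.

9.94 × 10⁶ m

r_H ≈ a (m/3M)^(1/3)
    = (4.58 × 10⁸) × (1.10 × 10²⁰ / (3 × 3.59 × 10²⁴))^(1/3)
    = 9.94 × 10⁶ m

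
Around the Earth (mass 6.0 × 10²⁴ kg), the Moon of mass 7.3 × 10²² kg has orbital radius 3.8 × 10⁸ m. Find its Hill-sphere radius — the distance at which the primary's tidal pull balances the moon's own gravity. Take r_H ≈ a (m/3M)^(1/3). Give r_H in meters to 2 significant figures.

6.1 × 10⁷ m

r_H ≈ a (m/3M)^(1/3)
    = (3.8 × 10⁸) × (7.3 × 10²² / (3 × 6.0 × 10²⁴))^(1/3)
    = 6.1 × 10⁷ m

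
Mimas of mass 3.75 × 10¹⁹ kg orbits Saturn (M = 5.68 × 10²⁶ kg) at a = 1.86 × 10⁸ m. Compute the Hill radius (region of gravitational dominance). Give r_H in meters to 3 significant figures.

5.21 × 10⁵ m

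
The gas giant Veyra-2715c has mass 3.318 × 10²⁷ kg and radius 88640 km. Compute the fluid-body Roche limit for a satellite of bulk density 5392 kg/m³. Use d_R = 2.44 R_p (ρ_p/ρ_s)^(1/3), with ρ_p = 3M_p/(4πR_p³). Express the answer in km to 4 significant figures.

ρ_p = 3M_p/(4πR_p³) = 3 × (3.318 × 10²⁷) / (4π × (8.864 × 10⁷ m)³) = 1137 kg/m³
d_R = 2.44 × 88640 km × (1137/5392)^(1/3)
    = 1.287 × 10⁵ km

1.287 × 10⁵ km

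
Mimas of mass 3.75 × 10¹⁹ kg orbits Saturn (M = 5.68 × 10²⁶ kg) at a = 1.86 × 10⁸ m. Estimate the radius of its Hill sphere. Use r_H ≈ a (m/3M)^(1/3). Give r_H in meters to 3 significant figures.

5.21 × 10⁵ m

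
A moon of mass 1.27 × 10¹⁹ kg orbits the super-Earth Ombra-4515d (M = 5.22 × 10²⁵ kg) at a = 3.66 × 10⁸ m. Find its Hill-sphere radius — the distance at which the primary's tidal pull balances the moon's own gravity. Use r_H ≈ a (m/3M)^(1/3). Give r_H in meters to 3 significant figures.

r_H ≈ a (m/3M)^(1/3)
    = (3.66 × 10⁸) × (1.27 × 10¹⁹ / (3 × 5.22 × 10²⁵))^(1/3)
    = 1.58 × 10⁶ m

1.58 × 10⁶ m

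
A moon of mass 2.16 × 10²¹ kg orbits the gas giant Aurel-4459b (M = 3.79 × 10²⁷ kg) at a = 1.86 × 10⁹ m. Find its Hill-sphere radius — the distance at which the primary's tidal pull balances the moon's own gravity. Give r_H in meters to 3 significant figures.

r_H ≈ a (m/3M)^(1/3)
    = (1.86 × 10⁹) × (2.16 × 10²¹ / (3 × 3.79 × 10²⁷))^(1/3)
    = 1.07 × 10⁷ m

1.07 × 10⁷ m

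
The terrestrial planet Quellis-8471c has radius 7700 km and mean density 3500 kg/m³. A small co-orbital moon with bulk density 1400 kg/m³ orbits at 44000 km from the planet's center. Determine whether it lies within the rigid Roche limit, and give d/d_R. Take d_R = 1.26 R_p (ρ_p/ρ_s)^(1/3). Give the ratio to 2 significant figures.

outside; d/d_R ≈ 3.3

d_R = 1.26 × (7700 km) × (3500/1400)^(1/3) = 13170 km
d/d_R = (44000) / (13170) = 3.3
Since d/d_R > 1, the body is outside the Roche limit.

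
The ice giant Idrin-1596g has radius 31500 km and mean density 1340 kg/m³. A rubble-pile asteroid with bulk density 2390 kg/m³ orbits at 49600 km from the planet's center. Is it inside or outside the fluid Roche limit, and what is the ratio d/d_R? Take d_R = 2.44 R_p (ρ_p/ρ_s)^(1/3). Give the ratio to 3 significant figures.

d_R = 2.44 × (31500 km) × (1340/2390)^(1/3) = 63380 km
d/d_R = (49600) / (63380) = 0.783
Since d/d_R < 1, the body is inside the Roche limit.

inside; d/d_R ≈ 0.783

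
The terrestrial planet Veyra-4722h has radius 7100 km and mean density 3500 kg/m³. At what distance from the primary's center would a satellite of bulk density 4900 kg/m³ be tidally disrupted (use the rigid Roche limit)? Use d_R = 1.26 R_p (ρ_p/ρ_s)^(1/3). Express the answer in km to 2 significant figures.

8000 km

d_R = 1.26 × 7100 km × (3500/4900)^(1/3)
    = 8000 km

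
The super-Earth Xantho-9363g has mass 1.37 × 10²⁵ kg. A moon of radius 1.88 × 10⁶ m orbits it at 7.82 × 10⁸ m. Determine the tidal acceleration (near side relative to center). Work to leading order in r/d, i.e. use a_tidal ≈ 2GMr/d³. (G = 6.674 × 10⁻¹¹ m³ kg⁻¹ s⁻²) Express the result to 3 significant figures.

Δa = 2GMr/d³
   = 2 × (6.674 × 10⁻¹¹) × (1.37 × 10²⁵) × (1.88 × 10⁶) / (7.82 × 10⁸)³
   = 7.19 × 10⁻⁶ m/s²

7.19 × 10⁻⁶ m/s²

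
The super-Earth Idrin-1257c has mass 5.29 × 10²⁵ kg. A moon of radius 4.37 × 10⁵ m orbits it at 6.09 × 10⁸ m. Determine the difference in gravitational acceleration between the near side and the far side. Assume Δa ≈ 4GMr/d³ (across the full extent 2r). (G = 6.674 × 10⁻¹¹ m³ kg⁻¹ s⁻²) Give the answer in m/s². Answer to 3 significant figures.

2.73 × 10⁻⁵ m/s²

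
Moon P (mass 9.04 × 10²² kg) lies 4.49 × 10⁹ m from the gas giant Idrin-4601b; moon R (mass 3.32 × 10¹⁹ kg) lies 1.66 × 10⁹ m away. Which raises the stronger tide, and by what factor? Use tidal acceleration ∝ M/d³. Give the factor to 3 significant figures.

Moon P, by a factor of ≈ 138

Compare M/d³ for the two perturbers:
Moon P: (9.04 × 10²²) / (4.49 × 10⁹)³ = 9.987 × 10⁻⁷
Moon R: (3.32 × 10¹⁹) / (1.66 × 10⁹)³ = 7.258 × 10⁻⁹
Ratio (larger/smaller) = 138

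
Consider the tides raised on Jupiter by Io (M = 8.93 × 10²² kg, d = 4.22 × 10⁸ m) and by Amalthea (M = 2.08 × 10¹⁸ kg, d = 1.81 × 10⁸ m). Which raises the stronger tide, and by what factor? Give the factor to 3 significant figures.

Tidal stretch scales as M/d³; compute that for each body.
Io: (8.93 × 10²²) / (4.22 × 10⁸)³ = 1.188 × 10⁻³
Amalthea: (2.08 × 10¹⁸) / (1.81 × 10⁸)³ = 3.508 × 10⁻⁷
Ratio (larger/smaller) = 3390

Io, by a factor of ≈ 3390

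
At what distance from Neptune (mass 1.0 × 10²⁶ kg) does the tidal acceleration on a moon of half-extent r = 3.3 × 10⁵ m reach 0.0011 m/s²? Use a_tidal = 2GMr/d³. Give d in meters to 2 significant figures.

1.6 × 10⁸ m

2GMr/d³ = a_tidal  ⇒  d = (2GMr / a_tidal)^(1/3)
d = (2 × 6.674×10⁻¹¹ × (1.0 × 10²⁶) × (3.3 × 10⁵) / (0.0011))^(1/3)
  = 1.6 × 10⁸ m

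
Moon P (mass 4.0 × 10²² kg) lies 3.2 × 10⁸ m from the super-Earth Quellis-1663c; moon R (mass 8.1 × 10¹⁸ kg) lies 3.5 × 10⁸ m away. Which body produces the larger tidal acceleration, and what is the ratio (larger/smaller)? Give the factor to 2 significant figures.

Compare M/d³ for the two perturbers:
Moon P: (4.0 × 10²²) / (3.2 × 10⁸)³ = 1.221 × 10⁻³
Moon R: (8.1 × 10¹⁸) / (3.5 × 10⁸)³ = 1.889 × 10⁻⁷
Ratio (larger/smaller) = 6500

Moon P, by a factor of ≈ 6500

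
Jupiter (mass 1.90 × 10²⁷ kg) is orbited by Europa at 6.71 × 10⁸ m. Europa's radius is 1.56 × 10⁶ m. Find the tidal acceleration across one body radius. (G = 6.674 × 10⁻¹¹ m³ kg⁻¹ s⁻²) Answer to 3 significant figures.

1.31 × 10⁻³ m/s²

Δg = 2GMr/d³
   = 2 × (6.674 × 10⁻¹¹) × (1.90 × 10²⁷) × (1.56 × 10⁶) / (6.71 × 10⁸)³
   = 1.31 × 10⁻³ m/s²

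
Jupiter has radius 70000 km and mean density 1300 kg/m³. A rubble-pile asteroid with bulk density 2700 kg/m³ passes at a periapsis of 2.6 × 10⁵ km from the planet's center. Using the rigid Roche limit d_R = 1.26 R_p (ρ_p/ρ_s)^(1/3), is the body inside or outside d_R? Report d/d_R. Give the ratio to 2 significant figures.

d_R = 1.26 × (70000 km) × (1300/2700)^(1/3) = 69130 km
d/d_R = (2.6 × 10⁵) / (69130) = 3.8
Since d/d_R > 1, the body is outside the Roche limit.

outside; d/d_R ≈ 3.8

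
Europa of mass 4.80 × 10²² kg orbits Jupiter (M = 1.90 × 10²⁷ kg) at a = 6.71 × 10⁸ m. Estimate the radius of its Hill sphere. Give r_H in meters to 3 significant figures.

1.37 × 10⁷ m

r_H ≈ a (m/3M)^(1/3)
    = (6.71 × 10⁸) × (4.80 × 10²² / (3 × 1.90 × 10²⁷))^(1/3)
    = 1.37 × 10⁷ m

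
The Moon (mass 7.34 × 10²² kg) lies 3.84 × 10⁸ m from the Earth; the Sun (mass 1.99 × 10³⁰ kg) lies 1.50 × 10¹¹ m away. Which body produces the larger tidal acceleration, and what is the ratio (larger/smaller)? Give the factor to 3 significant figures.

The tide-raising term goes as M/d³ (the gradient of a 1/d² field).
The Moon: (7.34 × 10²²) / (3.84 × 10⁸)³ = 1.296 × 10⁻³
The Sun: (1.99 × 10³⁰) / (1.50 × 10¹¹)³ = 5.896 × 10⁻⁴
Ratio (larger/smaller) = 2.20

The Moon, by a factor of ≈ 2.20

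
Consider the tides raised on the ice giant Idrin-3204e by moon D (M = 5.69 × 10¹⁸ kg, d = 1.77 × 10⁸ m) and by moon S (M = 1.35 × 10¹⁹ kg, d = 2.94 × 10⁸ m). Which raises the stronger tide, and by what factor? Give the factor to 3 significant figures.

Tidal stretch scales as M/d³; compute that for each body.
Moon D: (5.69 × 10¹⁸) / (1.77 × 10⁸)³ = 1.026 × 10⁻⁶
Moon S: (1.35 × 10¹⁹) / (2.94 × 10⁸)³ = 5.312 × 10⁻⁷
Ratio (larger/smaller) = 1.93

Moon D, by a factor of ≈ 1.93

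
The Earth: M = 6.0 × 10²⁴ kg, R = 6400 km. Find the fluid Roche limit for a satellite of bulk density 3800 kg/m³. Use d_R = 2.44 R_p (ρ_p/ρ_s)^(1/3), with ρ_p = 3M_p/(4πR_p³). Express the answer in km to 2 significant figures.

18000 km

ρ_p = 3M_p/(4πR_p³) = 3 × (6.0 × 10²⁴) / (4π × (6.4 × 10⁶ m)³) = 5500 kg/m³
d_R = 2.44 × 6400 km × (5500/3800)^(1/3)
    = 18000 km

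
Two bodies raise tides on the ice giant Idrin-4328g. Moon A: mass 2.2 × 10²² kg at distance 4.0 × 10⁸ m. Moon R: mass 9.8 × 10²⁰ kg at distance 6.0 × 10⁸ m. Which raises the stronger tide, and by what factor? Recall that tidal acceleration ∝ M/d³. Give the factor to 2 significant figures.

Moon A, by a factor of ≈ 76

The tide-raising term goes as M/d³ (the gradient of a 1/d² field).
Moon A: (2.2 × 10²²) / (4.0 × 10⁸)³ = 3.438 × 10⁻⁴
Moon R: (9.8 × 10²⁰) / (6.0 × 10⁸)³ = 4.537 × 10⁻⁶
Ratio (larger/smaller) = 76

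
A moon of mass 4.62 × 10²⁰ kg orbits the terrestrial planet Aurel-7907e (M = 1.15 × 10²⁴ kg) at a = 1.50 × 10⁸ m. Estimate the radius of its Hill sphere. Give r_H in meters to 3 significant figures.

r_H ≈ a (m/3M)^(1/3)
    = (1.50 × 10⁸) × (4.62 × 10²⁰ / (3 × 1.15 × 10²⁴))^(1/3)
    = 7.67 × 10⁶ m

7.67 × 10⁶ m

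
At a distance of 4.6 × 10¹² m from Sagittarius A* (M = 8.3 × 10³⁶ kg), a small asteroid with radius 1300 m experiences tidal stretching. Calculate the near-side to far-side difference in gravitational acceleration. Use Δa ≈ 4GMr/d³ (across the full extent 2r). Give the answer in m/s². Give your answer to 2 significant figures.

3.0 × 10⁻⁸ m/s²

a_tidal = 4GMr/d³
        = 4 × (6.674 × 10⁻¹¹) × (8.3 × 10³⁶) × (1300) / (4.6 × 10¹²)³
        = 3.0 × 10⁻⁸ m/s²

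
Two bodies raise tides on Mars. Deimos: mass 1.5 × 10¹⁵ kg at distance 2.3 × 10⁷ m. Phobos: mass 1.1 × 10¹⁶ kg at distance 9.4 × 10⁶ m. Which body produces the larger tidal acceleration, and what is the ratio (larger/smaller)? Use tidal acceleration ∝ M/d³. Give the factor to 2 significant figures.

Phobos, by a factor of ≈ 110

Compare M/d³ for the two perturbers:
Deimos: (1.5 × 10¹⁵) / (2.3 × 10⁷)³ = 1.233 × 10⁻⁷
Phobos: (1.1 × 10¹⁶) / (9.4 × 10⁶)³ = 1.324 × 10⁻⁵
Ratio (larger/smaller) = 110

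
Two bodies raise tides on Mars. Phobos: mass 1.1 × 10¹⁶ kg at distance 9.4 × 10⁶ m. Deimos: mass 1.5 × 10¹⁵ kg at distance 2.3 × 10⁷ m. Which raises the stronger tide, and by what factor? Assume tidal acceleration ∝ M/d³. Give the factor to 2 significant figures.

Phobos, by a factor of ≈ 110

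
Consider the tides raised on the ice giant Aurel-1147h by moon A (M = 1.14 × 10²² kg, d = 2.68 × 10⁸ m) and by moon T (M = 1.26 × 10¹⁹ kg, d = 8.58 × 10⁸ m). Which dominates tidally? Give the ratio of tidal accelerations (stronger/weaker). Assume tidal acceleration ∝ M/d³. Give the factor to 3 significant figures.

Moon A, by a factor of ≈ 29700

Compare M/d³ for the two perturbers:
Moon A: (1.14 × 10²²) / (2.68 × 10⁸)³ = 5.922 × 10⁻⁴
Moon T: (1.26 × 10¹⁹) / (8.58 × 10⁸)³ = 1.995 × 10⁻⁸
Ratio (larger/smaller) = 29700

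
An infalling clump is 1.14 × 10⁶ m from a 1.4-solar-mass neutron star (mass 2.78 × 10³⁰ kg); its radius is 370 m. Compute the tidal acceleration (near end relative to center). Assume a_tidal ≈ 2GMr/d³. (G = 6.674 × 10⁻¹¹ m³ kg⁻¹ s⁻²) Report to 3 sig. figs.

9.27 × 10⁴ m/s²

The tidal stretch is the gradient of GM/d² times the body's extent r, hence the 1/d³ dependence.
a_tidal = 2GMr/d³
        = 2 × (6.674 × 10⁻¹¹) × (2.78 × 10³⁰) × (370) / (1.14 × 10⁶)³
        = 9.27 × 10⁴ m/s²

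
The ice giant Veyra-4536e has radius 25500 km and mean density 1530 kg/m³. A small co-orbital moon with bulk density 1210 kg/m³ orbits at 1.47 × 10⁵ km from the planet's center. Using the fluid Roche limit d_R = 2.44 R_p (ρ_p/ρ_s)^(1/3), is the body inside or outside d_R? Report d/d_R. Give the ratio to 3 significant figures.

d_R = 2.44 × (25500 km) × (1530/1210)^(1/3) = 67280 km
d/d_R = (1.47 × 10⁵) / (67280) = 2.18
Since d/d_R > 1, the body is outside the Roche limit.

outside; d/d_R ≈ 2.18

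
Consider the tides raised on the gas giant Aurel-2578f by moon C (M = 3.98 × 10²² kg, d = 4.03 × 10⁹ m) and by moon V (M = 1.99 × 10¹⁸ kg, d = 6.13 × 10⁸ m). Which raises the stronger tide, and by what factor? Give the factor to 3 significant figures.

Moon C, by a factor of ≈ 70.4

Tidal acceleration ∝ M/d³, so compare M/d³ for each.
Moon C: (3.98 × 10²²) / (4.03 × 10⁹)³ = 6.081 × 10⁻⁷
Moon V: (1.99 × 10¹⁸) / (6.13 × 10⁸)³ = 8.639 × 10⁻⁹
Ratio (larger/smaller) = 70.4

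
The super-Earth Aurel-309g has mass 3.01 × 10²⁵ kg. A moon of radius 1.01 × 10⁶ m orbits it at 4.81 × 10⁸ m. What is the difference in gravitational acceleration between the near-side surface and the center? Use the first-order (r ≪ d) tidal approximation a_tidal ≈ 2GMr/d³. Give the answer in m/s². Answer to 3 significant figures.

Δa = 2GMr/d³
   = 2 × (6.674 × 10⁻¹¹) × (3.01 × 10²⁵) × (1.01 × 10⁶) / (4.81 × 10⁸)³
   = 3.65 × 10⁻⁵ m/s²

3.65 × 10⁻⁵ m/s²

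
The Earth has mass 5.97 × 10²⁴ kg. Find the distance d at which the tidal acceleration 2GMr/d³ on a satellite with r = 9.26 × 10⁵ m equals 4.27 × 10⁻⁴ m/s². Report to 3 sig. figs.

2GMr/d³ = a_tidal  ⇒  d = (2GMr / a_tidal)^(1/3)
d = (2 × 6.674×10⁻¹¹ × (5.97 × 10²⁴) × (9.26 × 10⁵) / (4.27 × 10⁻⁴))^(1/3)
  = 1.20 × 10⁸ m

1.20 × 10⁸ m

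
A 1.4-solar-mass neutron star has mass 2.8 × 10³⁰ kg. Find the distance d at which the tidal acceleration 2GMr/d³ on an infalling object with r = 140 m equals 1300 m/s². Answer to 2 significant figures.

3.4 × 10⁶ m

2GMr/d³ = a_tidal  ⇒  d = (2GMr / a_tidal)^(1/3)
d = (2 × 6.674×10⁻¹¹ × (2.8 × 10³⁰) × (140) / (1300))^(1/3)
  = 3.4 × 10⁶ m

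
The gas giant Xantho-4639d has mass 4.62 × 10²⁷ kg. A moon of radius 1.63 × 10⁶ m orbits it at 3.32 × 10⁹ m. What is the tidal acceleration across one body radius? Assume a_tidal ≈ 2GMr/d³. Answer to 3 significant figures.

2.75 × 10⁻⁵ m/s²

Δa = 2GMr/d³
   = 2 × (6.674 × 10⁻¹¹) × (4.62 × 10²⁷) × (1.63 × 10⁶) / (3.32 × 10⁹)³
   = 2.75 × 10⁻⁵ m/s²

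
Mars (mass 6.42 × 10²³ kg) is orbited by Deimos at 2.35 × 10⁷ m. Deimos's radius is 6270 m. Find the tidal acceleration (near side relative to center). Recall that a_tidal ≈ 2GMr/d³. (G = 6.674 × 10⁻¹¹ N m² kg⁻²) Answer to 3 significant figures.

4.14 × 10⁻⁵ m/s²

Differencing GM/(d−r)² and GM/d² to first order in r/d gives 2GMr/d³.
Δa = 2GMr/d³
   = 2 × (6.674 × 10⁻¹¹) × (6.42 × 10²³) × (6270) / (2.35 × 10⁷)³
   = 4.14 × 10⁻⁵ m/s²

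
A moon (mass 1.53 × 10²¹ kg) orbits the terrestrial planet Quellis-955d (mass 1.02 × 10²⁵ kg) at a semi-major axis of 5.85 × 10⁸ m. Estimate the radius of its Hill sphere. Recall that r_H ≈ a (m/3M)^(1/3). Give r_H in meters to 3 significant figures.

r_H ≈ a (m/3M)^(1/3)
    = (5.85 × 10⁸) × (1.53 × 10²¹ / (3 × 1.02 × 10²⁵))^(1/3)
    = 2.16 × 10⁷ m

2.16 × 10⁷ m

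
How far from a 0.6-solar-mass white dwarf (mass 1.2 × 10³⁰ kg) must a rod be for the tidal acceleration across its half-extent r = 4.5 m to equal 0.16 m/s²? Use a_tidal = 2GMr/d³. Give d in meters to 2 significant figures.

2GMr/d³ = a_tidal  ⇒  d = (2GMr / a_tidal)^(1/3)
d = (2 × 6.674×10⁻¹¹ × (1.2 × 10³⁰) × (4.5) / (0.16))^(1/3)
  = 1.7 × 10⁷ m

1.7 × 10⁷ m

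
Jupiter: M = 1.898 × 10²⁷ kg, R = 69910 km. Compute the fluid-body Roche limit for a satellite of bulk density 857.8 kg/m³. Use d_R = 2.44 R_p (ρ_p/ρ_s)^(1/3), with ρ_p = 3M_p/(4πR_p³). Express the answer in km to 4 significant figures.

1.972 × 10⁵ km

ρ_p = 3M_p/(4πR_p³) = 3 × (1.898 × 10²⁷) / (4π × (6.991 × 10⁷ m)³) = 1326 kg/m³
d_R = 2.44 × 69910 km × (1326/857.8)^(1/3)
    = 1.972 × 10⁵ km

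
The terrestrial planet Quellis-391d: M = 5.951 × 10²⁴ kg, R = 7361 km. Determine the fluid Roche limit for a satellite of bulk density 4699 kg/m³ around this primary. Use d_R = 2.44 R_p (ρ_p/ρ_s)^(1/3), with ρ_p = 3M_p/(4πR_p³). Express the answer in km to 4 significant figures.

ρ_p = 3M_p/(4πR_p³) = 3 × (5.951 × 10²⁴) / (4π × (7.361 × 10⁶ m)³) = 3562 kg/m³
d_R = 2.44 × 7361 km × (3562/4699)^(1/3)
    = 16380 km

16380 km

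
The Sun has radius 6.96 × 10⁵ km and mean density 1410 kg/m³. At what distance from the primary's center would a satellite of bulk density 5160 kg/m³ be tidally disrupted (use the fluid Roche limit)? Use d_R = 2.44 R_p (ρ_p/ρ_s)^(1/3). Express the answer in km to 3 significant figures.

d_R = 2.44 × 6.96 × 10⁵ km × (1410/5160)^(1/3)
    = 1.10 × 10⁶ km

1.10 × 10⁶ km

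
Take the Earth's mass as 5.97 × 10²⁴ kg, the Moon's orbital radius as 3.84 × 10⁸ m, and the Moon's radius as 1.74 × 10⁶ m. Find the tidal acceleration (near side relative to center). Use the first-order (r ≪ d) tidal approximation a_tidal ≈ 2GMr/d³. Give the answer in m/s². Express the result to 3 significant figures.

2.45 × 10⁻⁵ m/s²

Differencing GM/(d−r)² and GM/d² to first order in r/d gives 2GMr/d³.
Δg = 2GMr/d³
   = 2 × (6.674 × 10⁻¹¹) × (5.97 × 10²⁴) × (1.74 × 10⁶) / (3.84 × 10⁸)³
   = 2.45 × 10⁻⁵ m/s²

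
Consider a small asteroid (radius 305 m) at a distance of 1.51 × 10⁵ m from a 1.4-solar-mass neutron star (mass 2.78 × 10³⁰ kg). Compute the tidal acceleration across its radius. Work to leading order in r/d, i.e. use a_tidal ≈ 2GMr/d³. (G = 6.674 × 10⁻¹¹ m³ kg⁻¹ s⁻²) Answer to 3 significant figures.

3.29 × 10⁷ m/s²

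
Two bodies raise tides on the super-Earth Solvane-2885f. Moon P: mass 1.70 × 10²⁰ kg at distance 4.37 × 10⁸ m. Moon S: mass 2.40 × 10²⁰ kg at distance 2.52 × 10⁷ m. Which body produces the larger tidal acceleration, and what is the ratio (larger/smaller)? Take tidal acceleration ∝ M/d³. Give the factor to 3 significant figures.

Tidal stretch scales as M/d³; compute that for each body.
Moon P: (1.70 × 10²⁰) / (4.37 × 10⁸)³ = 2.037 × 10⁻⁶
Moon S: (2.40 × 10²⁰) / (2.52 × 10⁷)³ = 1.500 × 10⁻²
Ratio (larger/smaller) = 7360

Moon S, by a factor of ≈ 7360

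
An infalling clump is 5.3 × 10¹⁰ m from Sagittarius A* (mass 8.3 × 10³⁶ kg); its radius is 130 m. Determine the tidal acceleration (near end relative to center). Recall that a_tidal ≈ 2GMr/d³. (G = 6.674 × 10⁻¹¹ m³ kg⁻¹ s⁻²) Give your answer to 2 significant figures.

Δg = 2GMr/d³
   = 2 × (6.674 × 10⁻¹¹) × (8.3 × 10³⁶) × (130) / (5.3 × 10¹⁰)³
   = 9.7 × 10⁻⁴ m/s²

9.7 × 10⁻⁴ m/s²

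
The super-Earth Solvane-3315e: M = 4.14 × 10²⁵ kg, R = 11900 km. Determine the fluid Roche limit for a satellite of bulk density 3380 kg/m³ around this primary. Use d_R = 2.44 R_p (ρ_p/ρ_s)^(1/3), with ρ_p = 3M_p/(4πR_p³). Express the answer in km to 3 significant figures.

ρ_p = 3M_p/(4πR_p³) = 3 × (4.14 × 10²⁵) / (4π × (1.19 × 10⁷ m)³) = 5870 kg/m³
d_R = 2.44 × 11900 km × (5870/3380)^(1/3)
    = 34900 km

34900 km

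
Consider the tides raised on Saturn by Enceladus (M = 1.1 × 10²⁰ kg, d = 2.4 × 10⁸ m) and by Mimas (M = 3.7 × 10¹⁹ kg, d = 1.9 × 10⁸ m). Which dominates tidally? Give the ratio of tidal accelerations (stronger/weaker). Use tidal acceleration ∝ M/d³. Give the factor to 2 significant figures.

Enceladus, by a factor of ≈ 1.5

The tide-raising term goes as M/d³ (the gradient of a 1/d² field).
Enceladus: (1.1 × 10²⁰) / (2.4 × 10⁸)³ = 7.957 × 10⁻⁶
Mimas: (3.7 × 10¹⁹) / (1.9 × 10⁸)³ = 5.394 × 10⁻⁶
Ratio (larger/smaller) = 1.5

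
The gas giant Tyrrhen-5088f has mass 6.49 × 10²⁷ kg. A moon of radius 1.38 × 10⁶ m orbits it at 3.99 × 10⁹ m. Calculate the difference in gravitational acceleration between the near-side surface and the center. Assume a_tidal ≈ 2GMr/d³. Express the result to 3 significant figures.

Since r ≪ d, expand the inverse-square field across one radius to get the leading 2GMr/d³ term.
Δa = 2GMr/d³
   = 2 × (6.674 × 10⁻¹¹) × (6.49 × 10²⁷) × (1.38 × 10⁶) / (3.99 × 10⁹)³
   = 1.88 × 10⁻⁵ m/s²

1.88 × 10⁻⁵ m/s²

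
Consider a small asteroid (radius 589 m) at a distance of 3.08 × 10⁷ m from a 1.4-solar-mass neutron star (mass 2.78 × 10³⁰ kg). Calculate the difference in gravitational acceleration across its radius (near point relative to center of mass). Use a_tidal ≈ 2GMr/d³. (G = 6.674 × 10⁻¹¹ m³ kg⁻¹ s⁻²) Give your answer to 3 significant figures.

Δa = 2GMr/d³
   = 2 × (6.674 × 10⁻¹¹) × (2.78 × 10³⁰) × (589) / (3.08 × 10⁷)³
   = 7.48 m/s²

7.48 m/s²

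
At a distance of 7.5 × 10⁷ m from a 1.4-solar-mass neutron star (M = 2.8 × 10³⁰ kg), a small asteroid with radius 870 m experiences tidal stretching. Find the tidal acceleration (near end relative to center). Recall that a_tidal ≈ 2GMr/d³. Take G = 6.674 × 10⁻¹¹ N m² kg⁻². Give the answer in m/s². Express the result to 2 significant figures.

7.7 × 10⁻¹ m/s²

a_tidal = 2GMr/d³
        = 2 × (6.674 × 10⁻¹¹) × (2.8 × 10³⁰) × (870) / (7.5 × 10⁷)³
        = 7.7 × 10⁻¹ m/s²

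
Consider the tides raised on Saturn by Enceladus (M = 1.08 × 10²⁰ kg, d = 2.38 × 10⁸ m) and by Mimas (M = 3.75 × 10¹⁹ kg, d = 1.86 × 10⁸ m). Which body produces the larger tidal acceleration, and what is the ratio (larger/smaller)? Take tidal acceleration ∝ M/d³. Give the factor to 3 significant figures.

Enceladus, by a factor of ≈ 1.37

Compare M/d³ for the two perturbers:
Enceladus: (1.08 × 10²⁰) / (2.38 × 10⁸)³ = 8.011 × 10⁻⁶
Mimas: (3.75 × 10¹⁹) / (1.86 × 10⁸)³ = 5.828 × 10⁻⁶
Ratio (larger/smaller) = 1.37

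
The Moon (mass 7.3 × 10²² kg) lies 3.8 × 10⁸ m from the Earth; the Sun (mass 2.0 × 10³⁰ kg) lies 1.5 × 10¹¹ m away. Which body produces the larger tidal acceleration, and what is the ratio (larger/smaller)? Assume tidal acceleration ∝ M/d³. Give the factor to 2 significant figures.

The Moon, by a factor of ≈ 2.2

Tidal stretch scales as M/d³; compute that for each body.
The Moon: (7.3 × 10²²) / (3.8 × 10⁸)³ = 1.330 × 10⁻³
The Sun: (2.0 × 10³⁰) / (1.5 × 10¹¹)³ = 5.926 × 10⁻⁴
Ratio (larger/smaller) = 2.2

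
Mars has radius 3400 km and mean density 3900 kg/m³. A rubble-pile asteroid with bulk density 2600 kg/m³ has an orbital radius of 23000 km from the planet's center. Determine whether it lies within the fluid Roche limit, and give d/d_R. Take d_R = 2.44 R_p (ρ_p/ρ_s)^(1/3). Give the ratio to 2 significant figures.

d_R = 2.44 × (3400 km) × (3900/2600)^(1/3) = 9497 km
d/d_R = (23000) / (9497) = 2.4
Since d/d_R > 1, the body is outside the Roche limit.

outside; d/d_R ≈ 2.4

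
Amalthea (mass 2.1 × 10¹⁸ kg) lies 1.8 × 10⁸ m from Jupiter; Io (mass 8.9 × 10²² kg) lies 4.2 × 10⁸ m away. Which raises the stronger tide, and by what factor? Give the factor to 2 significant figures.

The tide-raising term goes as M/d³ (the gradient of a 1/d² field).
Amalthea: (2.1 × 10¹⁸) / (1.8 × 10⁸)³ = 3.601 × 10⁻⁷
Io: (8.9 × 10²²) / (4.2 × 10⁸)³ = 1.201 × 10⁻³
Ratio (larger/smaller) = 3300

Io, by a factor of ≈ 3300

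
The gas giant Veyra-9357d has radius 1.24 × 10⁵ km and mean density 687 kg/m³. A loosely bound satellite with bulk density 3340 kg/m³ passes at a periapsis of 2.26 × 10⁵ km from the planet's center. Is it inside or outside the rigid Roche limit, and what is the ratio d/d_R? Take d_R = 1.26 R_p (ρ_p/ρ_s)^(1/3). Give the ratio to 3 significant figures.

d_R = 1.26 × (1.24 × 10⁵ km) × (687/3340)^(1/3) = 92230 km
d/d_R = (2.26 × 10⁵) / (92230) = 2.45
Since d/d_R > 1, the body is outside the Roche limit.

outside; d/d_R ≈ 2.45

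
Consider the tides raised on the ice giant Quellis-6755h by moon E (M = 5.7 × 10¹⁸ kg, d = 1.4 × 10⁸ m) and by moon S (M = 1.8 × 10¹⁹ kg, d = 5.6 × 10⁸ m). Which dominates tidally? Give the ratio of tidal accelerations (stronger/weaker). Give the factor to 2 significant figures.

Moon E, by a factor of ≈ 20

The tide-raising term goes as M/d³ (the gradient of a 1/d² field).
Moon E: (5.7 × 10¹⁸) / (1.4 × 10⁸)³ = 2.077 × 10⁻⁶
Moon S: (1.8 × 10¹⁹) / (5.6 × 10⁸)³ = 1.025 × 10⁻⁷
Ratio (larger/smaller) = 20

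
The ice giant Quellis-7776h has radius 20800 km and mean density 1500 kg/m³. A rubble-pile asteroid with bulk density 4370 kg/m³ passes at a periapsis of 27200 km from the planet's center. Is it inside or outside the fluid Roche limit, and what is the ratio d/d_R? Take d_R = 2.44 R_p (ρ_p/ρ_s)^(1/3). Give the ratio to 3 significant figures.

d_R = 2.44 × (20800 km) × (1500/4370)^(1/3) = 35540 km
d/d_R = (27200) / (35540) = 0.765
Since d/d_R < 1, the body is inside the Roche limit.

inside; d/d_R ≈ 0.765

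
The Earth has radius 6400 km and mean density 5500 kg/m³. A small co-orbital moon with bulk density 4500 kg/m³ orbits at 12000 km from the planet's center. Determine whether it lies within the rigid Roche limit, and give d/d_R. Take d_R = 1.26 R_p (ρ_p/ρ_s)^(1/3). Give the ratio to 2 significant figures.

outside; d/d_R ≈ 1.4

d_R = 1.26 × (6400 km) × (5500/4500)^(1/3) = 8622 km
d/d_R = (12000) / (8622) = 1.4
Since d/d_R > 1, the body is outside the Roche limit.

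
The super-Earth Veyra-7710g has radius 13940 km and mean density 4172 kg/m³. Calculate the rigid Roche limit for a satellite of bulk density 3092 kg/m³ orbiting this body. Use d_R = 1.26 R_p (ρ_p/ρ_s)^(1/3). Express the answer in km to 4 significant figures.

19410 km

d_R = 1.26 × 13940 km × (4172/3092)^(1/3)
    = 19410 km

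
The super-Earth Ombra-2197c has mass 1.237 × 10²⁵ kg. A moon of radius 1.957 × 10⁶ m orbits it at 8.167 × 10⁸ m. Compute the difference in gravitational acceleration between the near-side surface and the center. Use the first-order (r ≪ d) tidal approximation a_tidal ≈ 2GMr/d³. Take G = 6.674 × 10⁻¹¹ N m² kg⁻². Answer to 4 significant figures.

Δa = 2GMr/d³
   = 2 × (6.674 × 10⁻¹¹) × (1.237 × 10²⁵) × (1.957 × 10⁶) / (8.167 × 10⁸)³
   = 5.932 × 10⁻⁶ m/s²

5.932 × 10⁻⁶ m/s²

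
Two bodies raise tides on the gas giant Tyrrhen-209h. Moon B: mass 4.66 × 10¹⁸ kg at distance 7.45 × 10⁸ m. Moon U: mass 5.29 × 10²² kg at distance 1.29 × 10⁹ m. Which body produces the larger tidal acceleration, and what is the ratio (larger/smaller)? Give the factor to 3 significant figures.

Moon U, by a factor of ≈ 2190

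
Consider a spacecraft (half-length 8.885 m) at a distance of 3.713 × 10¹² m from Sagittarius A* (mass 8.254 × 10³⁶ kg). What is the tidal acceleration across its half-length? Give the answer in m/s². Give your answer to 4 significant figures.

The tidal stretch is the gradient of GM/d² times the body's extent r, hence the 1/d³ dependence.
Δg = 2GMr/d³
   = 2 × (6.674 × 10⁻¹¹) × (8.254 × 10³⁶) × (8.885) / (3.713 × 10¹²)³
   = 1.912 × 10⁻¹⁰ m/s²

1.912 × 10⁻¹⁰ m/s²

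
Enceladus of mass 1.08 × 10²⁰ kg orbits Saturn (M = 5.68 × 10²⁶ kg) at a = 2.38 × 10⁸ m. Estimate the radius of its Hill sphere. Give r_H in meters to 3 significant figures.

9.49 × 10⁵ m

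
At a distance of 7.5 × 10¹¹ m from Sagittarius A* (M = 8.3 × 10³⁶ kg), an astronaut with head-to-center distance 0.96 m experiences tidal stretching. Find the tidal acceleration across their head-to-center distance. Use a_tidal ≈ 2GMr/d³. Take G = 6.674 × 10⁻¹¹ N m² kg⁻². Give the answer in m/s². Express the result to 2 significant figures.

2.5 × 10⁻⁹ m/s²

The tidal stretch is the gradient of GM/d² times the body's extent r, hence the 1/d³ dependence.
a_tidal = 2GMr/d³
        = 2 × (6.674 × 10⁻¹¹) × (8.3 × 10³⁶) × (0.96) / (7.5 × 10¹¹)³
        = 2.5 × 10⁻⁹ m/s²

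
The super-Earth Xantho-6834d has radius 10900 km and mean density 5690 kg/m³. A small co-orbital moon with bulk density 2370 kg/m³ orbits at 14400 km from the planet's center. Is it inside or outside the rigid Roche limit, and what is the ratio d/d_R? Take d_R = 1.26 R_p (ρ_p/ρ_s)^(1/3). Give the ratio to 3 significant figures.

d_R = 1.26 × (10900 km) × (5690/2370)^(1/3) = 18390 km
d/d_R = (14400) / (18390) = 0.783
Since d/d_R < 1, the body is inside the Roche limit.

inside; d/d_R ≈ 0.783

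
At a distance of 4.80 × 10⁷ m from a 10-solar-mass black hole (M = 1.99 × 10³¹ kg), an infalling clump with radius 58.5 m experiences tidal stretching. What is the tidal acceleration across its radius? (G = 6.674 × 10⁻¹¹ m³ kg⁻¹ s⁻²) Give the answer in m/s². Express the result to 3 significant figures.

1.41 m/s²

The tidal stretch is the gradient of GM/d² times the body's extent r, hence the 1/d³ dependence.
Δa = 2GMr/d³
   = 2 × (6.674 × 10⁻¹¹) × (1.99 × 10³¹) × (58.5) / (4.80 × 10⁷)³
   = 1.41 m/s²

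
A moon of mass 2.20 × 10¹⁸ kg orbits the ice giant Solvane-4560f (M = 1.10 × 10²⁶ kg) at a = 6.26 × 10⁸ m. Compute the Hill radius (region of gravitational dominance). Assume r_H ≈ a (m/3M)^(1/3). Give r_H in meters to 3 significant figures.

r_H ≈ a (m/3M)^(1/3)
    = (6.26 × 10⁸) × (2.20 × 10¹⁸ / (3 × 1.10 × 10²⁶))^(1/3)
    = 1.18 × 10⁶ m

1.18 × 10⁶ m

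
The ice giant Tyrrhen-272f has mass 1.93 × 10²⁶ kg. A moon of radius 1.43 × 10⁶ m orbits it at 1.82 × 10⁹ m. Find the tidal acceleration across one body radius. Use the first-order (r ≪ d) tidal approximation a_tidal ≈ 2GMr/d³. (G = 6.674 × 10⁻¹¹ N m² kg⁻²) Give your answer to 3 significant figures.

6.11 × 10⁻⁶ m/s²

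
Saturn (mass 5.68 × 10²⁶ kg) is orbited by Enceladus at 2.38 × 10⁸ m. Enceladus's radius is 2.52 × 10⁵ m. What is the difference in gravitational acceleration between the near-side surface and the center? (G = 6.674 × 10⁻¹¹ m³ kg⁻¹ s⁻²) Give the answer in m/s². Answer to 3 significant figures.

Δg = 2GMr/d³
   = 2 × (6.674 × 10⁻¹¹) × (5.68 × 10²⁶) × (2.52 × 10⁵) / (2.38 × 10⁸)³
   = 1.42 × 10⁻³ m/s²

1.42 × 10⁻³ m/s²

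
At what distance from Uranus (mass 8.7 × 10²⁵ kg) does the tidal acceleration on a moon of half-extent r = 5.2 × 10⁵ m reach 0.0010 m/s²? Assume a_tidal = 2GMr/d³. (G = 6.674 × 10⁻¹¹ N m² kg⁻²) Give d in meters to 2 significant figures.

2GMr/d³ = a_tidal  ⇒  d = (2GMr / a_tidal)^(1/3)
d = (2 × 6.674×10⁻¹¹ × (8.7 × 10²⁵) × (5.2 × 10⁵) / (0.0010))^(1/3)
  = 1.8 × 10⁸ m

1.8 × 10⁸ m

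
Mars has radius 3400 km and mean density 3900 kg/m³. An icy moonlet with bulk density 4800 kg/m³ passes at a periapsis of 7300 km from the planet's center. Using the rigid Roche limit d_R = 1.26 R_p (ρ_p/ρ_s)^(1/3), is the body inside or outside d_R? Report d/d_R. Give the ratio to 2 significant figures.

d_R = 1.26 × (3400 km) × (3900/4800)^(1/3) = 3998 km
d/d_R = (7300) / (3998) = 1.8
Since d/d_R > 1, the body is outside the Roche limit.

outside; d/d_R ≈ 1.8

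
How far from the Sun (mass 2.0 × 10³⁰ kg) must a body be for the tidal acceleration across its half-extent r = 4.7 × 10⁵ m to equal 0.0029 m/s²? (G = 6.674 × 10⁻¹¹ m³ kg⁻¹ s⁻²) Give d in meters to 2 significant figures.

3.5 × 10⁹ m

2GMr/d³ = a_tidal  ⇒  d = (2GMr / a_tidal)^(1/3)
d = (2 × 6.674×10⁻¹¹ × (2.0 × 10³⁰) × (4.7 × 10⁵) / (0.0029))^(1/3)
  = 3.5 × 10⁹ m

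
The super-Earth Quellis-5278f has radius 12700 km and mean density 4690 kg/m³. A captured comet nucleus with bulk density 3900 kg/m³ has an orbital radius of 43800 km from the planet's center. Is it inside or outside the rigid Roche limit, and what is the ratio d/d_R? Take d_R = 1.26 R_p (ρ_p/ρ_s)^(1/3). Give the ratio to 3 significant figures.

outside; d/d_R ≈ 2.57

d_R = 1.26 × (12700 km) × (4690/3900)^(1/3) = 17020 km
d/d_R = (43800) / (17020) = 2.57
Since d/d_R > 1, the body is outside the Roche limit.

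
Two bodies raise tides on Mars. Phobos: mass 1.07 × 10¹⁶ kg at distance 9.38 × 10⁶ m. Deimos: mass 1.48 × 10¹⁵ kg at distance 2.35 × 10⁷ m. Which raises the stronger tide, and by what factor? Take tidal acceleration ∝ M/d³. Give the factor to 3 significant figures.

Tidal acceleration ∝ M/d³, so compare M/d³ for each.
Phobos: (1.07 × 10¹⁶) / (9.38 × 10⁶)³ = 1.297 × 10⁻⁵
Deimos: (1.48 × 10¹⁵) / (2.35 × 10⁷)³ = 1.140 × 10⁻⁷
Ratio (larger/smaller) = 114

Phobos, by a factor of ≈ 114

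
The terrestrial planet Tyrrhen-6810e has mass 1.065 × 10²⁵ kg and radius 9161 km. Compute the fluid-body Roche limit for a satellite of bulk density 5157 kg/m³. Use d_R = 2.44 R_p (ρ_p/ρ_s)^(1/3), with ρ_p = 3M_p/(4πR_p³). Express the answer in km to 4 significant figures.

19280 km

ρ_p = 3M_p/(4πR_p³) = 3 × (1.065 × 10²⁵) / (4π × (9.161 × 10⁶ m)³) = 3307 kg/m³
d_R = 2.44 × 9161 km × (3307/5157)^(1/3)
    = 19280 km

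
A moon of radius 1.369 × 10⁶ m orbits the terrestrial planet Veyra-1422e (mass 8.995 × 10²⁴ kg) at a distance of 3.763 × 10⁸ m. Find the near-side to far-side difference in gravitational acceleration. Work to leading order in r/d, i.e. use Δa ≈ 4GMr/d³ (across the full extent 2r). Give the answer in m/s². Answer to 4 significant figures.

6.169 × 10⁻⁵ m/s²

Δa = 4GMr/d³
   = 4 × (6.674 × 10⁻¹¹) × (8.995 × 10²⁴) × (1.369 × 10⁶) / (3.763 × 10⁸)³
   = 6.169 × 10⁻⁵ m/s²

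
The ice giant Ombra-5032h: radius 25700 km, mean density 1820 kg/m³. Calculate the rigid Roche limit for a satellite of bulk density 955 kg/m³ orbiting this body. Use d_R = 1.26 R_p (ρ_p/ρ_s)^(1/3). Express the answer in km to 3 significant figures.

40100 km

d_R = 1.26 × 25700 km × (1820/955)^(1/3)
    = 40100 km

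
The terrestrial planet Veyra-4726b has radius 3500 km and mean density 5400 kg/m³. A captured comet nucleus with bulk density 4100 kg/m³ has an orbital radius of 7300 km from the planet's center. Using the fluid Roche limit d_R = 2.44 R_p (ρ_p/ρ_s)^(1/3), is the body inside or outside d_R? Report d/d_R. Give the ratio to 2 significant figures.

d_R = 2.44 × (3500 km) × (5400/4100)^(1/3) = 9361 km
d/d_R = (7300) / (9361) = 0.78
Since d/d_R < 1, the body is inside the Roche limit.

inside; d/d_R ≈ 0.78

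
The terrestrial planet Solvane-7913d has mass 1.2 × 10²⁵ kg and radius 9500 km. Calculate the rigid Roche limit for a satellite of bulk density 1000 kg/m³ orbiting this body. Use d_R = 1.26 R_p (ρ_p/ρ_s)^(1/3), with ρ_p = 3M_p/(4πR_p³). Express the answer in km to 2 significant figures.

ρ_p = 3M_p/(4πR_p³) = 3 × (1.2 × 10²⁵) / (4π × (9.5 × 10⁶ m)³) = 3300 kg/m³
d_R = 1.26 × 9500 km × (3300/1000)^(1/3)
    = 18000 km

18000 km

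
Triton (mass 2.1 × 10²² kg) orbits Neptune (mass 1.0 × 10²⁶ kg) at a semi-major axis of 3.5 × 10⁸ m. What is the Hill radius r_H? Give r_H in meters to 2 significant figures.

1.4 × 10⁷ m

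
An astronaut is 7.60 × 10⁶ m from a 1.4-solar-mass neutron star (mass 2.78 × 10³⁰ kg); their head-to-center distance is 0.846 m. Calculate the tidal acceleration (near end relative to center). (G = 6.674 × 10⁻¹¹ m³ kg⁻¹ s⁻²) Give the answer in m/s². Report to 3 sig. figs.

7.15 × 10⁻¹ m/s²

Since r ≪ d, expand the inverse-square field across one radius to get the leading 2GMr/d³ term.
Δa = 2GMr/d³
   = 2 × (6.674 × 10⁻¹¹) × (2.78 × 10³⁰) × (0.846) / (7.60 × 10⁶)³
   = 7.15 × 10⁻¹ m/s²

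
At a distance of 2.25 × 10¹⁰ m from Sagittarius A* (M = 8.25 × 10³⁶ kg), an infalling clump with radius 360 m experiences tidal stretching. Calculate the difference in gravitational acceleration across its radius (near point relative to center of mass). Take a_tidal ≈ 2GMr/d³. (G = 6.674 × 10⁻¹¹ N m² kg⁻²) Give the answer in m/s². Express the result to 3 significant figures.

The tidal stretch is the gradient of GM/d² times the body's extent r, hence the 1/d³ dependence.
a_tidal = 2GMr/d³
        = 2 × (6.674 × 10⁻¹¹) × (8.25 × 10³⁶) × (360) / (2.25 × 10¹⁰)³
        = 3.48 × 10⁻² m/s²

3.48 × 10⁻² m/s²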